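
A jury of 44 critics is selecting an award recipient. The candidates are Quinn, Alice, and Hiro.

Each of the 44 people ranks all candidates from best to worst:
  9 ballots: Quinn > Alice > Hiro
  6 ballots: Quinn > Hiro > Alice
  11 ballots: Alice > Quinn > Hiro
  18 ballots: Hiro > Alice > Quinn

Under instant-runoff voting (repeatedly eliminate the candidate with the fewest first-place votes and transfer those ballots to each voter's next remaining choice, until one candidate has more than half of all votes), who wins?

Quinn

Round 1: Quinn 15, Alice 11, Hiro 18. Alice eliminated.
Round 2: Quinn 26, Hiro 18. Quinn has a majority (≥23).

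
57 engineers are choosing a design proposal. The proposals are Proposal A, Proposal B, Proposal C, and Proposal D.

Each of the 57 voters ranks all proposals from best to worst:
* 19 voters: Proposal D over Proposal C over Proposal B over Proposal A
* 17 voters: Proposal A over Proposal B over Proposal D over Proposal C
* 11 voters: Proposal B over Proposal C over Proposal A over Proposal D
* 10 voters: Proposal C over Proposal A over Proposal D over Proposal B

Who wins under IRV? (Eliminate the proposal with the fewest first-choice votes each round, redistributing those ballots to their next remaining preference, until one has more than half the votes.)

Proposal A

Round 1: Proposal A 17, Proposal B 11, Proposal C 10, Proposal D 19. Proposal C eliminated.
Round 2: Proposal A 27, Proposal B 11, Proposal D 19. Proposal B eliminated.
Round 3: Proposal A 38, Proposal D 19. Proposal A has a majority (≥29).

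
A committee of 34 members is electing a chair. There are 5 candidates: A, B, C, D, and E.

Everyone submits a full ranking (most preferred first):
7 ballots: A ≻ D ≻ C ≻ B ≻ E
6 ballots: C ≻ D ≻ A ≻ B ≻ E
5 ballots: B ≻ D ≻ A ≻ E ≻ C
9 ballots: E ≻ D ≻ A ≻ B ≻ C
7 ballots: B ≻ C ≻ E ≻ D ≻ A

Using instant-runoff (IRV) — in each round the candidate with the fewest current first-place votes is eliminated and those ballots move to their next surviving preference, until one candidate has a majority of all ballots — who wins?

Round 1: A 7, B 12, C 6, D 0, E 9. D eliminated.
Round 2: A 7, B 12, C 6, E 9. C eliminated.
Round 3: A 13, B 12, E 9. E eliminated.
Round 4: A 22, B 12. A has a majority (≥18).

A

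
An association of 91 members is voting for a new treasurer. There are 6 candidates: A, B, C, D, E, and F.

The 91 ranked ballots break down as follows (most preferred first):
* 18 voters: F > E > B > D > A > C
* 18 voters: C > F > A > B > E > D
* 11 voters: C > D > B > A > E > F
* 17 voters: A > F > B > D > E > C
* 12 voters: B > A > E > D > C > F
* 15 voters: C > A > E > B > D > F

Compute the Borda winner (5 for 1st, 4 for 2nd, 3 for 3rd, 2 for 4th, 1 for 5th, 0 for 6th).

A: 18×1 + 18×3 + 11×2 + 17×5 + 12×4 + 15×4 = 287
B: 18×3 + 18×2 + 11×3 + 17×3 + 12×5 + 15×2 = 264
C: 18×0 + 18×5 + 11×5 + 17×0 + 12×1 + 15×5 = 232
D: 18×2 + 18×0 + 11×4 + 17×2 + 12×2 + 15×1 = 153
E: 18×4 + 18×1 + 11×1 + 17×1 + 12×3 + 15×3 = 199
F: 18×5 + 18×4 + 11×0 + 17×4 + 12×0 + 15×0 = 230

A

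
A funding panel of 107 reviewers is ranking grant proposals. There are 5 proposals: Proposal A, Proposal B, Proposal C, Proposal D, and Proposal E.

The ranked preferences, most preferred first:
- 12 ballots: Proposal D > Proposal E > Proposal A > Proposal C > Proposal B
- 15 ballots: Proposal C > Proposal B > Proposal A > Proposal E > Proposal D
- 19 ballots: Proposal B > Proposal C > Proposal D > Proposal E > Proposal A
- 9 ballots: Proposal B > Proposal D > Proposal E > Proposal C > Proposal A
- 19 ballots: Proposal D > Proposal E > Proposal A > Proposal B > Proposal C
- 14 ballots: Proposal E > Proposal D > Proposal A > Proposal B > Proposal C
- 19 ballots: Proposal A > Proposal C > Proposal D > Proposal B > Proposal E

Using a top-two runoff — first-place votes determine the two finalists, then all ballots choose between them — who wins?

Proposal D

Round 1 first-place votes: Proposal A 19, Proposal B 28, Proposal C 15, Proposal D 31, Proposal E 14. Proposal D and Proposal B advance.
Runoff: Proposal D is ranked above Proposal B on 64 ballots, Proposal B above Proposal D on 43.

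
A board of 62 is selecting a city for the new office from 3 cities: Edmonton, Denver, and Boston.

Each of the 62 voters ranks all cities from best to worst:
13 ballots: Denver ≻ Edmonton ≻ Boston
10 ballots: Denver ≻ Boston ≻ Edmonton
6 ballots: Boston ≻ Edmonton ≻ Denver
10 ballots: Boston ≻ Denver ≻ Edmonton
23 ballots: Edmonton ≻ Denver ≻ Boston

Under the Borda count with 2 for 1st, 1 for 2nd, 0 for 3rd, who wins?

Edmonton: 13×1 + 10×0 + 6×1 + 10×0 + 23×2 = 65
Denver: 13×2 + 10×2 + 6×0 + 10×1 + 23×1 = 79
Boston: 13×0 + 10×1 + 6×2 + 10×2 + 23×0 = 42

Denver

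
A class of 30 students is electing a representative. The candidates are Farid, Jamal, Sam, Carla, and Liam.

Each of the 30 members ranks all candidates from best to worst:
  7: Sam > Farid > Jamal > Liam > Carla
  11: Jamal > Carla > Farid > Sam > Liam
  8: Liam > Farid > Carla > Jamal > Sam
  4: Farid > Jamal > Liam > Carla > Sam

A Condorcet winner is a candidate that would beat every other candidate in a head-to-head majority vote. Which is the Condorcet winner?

Farid

Farid vs Jamal: 19–11
Farid vs Sam: 23–7
Farid vs Carla: 19–11
Farid vs Liam: 22–8
Farid beats every other candidate.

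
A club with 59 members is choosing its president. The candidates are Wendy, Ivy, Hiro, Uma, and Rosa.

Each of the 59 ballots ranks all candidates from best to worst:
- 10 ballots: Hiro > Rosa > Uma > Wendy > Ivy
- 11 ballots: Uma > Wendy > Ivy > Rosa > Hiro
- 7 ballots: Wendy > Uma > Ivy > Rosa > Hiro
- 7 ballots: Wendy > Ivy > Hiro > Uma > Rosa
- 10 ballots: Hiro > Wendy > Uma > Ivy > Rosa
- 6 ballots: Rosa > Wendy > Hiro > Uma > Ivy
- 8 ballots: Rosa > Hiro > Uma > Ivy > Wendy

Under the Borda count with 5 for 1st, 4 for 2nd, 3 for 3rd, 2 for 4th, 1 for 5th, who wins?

Wendy

Wendy: 10×2 + 11×4 + 7×5 + 7×5 + 10×4 + 6×4 + 8×1 = 206
Ivy: 10×1 + 11×3 + 7×3 + 7×4 + 10×2 + 6×1 + 8×2 = 134
Hiro: 10×5 + 11×1 + 7×1 + 7×3 + 10×5 + 6×3 + 8×4 = 189
Uma: 10×3 + 11×5 + 7×4 + 7×2 + 10×3 + 6×2 + 8×3 = 193
Rosa: 10×4 + 11×2 + 7×2 + 7×1 + 10×1 + 6×5 + 8×5 = 163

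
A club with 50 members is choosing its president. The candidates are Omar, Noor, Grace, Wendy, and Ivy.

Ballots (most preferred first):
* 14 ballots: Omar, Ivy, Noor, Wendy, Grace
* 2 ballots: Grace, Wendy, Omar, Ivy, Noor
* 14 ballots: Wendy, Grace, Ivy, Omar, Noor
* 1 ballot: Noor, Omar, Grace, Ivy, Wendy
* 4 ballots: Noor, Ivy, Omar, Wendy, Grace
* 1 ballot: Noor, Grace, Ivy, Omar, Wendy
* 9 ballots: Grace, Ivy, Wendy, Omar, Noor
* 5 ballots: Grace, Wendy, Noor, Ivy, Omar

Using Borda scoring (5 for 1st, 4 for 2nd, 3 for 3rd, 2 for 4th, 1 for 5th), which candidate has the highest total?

Ivy

Omar: 14×5 + 2×3 + 14×2 + 1×4 + 4×3 + 1×2 + 9×2 + 5×1 = 145
Noor: 14×3 + 2×1 + 14×1 + 1×5 + 4×5 + 1×5 + 9×1 + 5×3 = 112
Grace: 14×1 + 2×5 + 14×4 + 1×3 + 4×1 + 1×4 + 9×5 + 5×5 = 161
Wendy: 14×2 + 2×4 + 14×5 + 1×1 + 4×2 + 1×1 + 9×3 + 5×4 = 163
Ivy: 14×4 + 2×2 + 14×3 + 1×2 + 4×4 + 1×3 + 9×4 + 5×2 = 169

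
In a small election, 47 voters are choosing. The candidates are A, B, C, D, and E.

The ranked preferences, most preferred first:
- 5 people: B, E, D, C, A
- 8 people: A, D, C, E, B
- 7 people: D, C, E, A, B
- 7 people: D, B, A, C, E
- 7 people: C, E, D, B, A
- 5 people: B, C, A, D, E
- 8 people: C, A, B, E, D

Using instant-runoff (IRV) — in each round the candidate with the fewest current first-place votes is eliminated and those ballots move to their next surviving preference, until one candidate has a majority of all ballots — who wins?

D

Round 1: A 8, B 10, C 15, D 14, E 0. E eliminated.
Round 2: A 8, B 10, C 15, D 14. A eliminated.
Round 3: B 10, C 15, D 22. B eliminated.
Round 4: C 20, D 27. D has a majority (≥24).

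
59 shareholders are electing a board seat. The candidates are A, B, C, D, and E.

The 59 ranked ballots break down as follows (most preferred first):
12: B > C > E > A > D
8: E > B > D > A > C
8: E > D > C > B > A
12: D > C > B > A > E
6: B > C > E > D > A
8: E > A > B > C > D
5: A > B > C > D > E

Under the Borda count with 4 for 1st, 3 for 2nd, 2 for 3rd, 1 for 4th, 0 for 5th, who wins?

B

A: 12×1 + 8×1 + 8×0 + 12×1 + 6×0 + 8×3 + 5×4 = 76
B: 12×4 + 8×3 + 8×1 + 12×2 + 6×4 + 8×2 + 5×3 = 159
C: 12×3 + 8×0 + 8×2 + 12×3 + 6×3 + 8×1 + 5×2 = 124
D: 12×0 + 8×2 + 8×3 + 12×4 + 6×1 + 8×0 + 5×1 = 99
E: 12×2 + 8×4 + 8×4 + 12×0 + 6×2 + 8×4 + 5×0 = 132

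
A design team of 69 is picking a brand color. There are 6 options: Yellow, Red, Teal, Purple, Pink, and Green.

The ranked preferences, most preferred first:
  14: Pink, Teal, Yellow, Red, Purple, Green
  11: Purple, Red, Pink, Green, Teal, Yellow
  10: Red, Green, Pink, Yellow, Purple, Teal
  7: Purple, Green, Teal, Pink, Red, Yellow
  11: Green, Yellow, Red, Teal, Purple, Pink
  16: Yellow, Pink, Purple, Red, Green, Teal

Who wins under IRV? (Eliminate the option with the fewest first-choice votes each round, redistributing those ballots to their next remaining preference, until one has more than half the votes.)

Green

Round 1: Yellow 16, Red 10, Teal 0, Purple 18, Pink 14, Green 11. Teal eliminated.
Round 2: Yellow 16, Red 10, Purple 18, Pink 14, Green 11. Red eliminated.
Round 3: Yellow 16, Purple 18, Pink 14, Green 21. Pink eliminated.
Round 4: Yellow 30, Purple 18, Green 21. Purple eliminated.
Round 5: Yellow 30, Green 39. Green has a majority (≥35).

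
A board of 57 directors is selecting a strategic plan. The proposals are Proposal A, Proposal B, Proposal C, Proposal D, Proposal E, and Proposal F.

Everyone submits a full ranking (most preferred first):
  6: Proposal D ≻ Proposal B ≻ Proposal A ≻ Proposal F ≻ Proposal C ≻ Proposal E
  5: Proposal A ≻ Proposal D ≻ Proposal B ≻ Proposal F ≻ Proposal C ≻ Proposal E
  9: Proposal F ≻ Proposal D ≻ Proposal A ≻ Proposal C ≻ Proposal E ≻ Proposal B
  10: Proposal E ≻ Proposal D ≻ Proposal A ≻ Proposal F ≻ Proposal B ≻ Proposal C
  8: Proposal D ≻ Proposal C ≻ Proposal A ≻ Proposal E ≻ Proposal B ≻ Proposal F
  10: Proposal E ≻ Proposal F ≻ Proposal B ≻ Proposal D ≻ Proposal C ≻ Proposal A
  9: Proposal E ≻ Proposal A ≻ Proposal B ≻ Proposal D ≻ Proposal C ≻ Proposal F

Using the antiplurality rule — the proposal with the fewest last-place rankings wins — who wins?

Last-place votes: Proposal A 10, Proposal B 9, Proposal C 10, Proposal D 0, Proposal E 11, Proposal F 17.

Proposal D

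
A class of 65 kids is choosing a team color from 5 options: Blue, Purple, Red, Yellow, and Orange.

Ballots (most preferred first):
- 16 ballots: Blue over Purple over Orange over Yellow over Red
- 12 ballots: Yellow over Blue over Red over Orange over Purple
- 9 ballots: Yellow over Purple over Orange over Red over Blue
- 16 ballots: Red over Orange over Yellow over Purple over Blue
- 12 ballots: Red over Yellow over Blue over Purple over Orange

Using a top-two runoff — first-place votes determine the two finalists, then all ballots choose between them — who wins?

Round 1 first-place votes: Blue 16, Purple 0, Red 28, Yellow 21, Orange 0. Red and Yellow advance.
Runoff: Red is ranked above Yellow on 28 ballots, Yellow above Red on 37.

Yellow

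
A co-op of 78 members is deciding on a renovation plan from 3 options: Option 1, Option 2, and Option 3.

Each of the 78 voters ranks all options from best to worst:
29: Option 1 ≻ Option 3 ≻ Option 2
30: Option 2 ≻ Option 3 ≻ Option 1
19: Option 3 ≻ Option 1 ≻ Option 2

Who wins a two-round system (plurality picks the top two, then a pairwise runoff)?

Round 1 first-place votes: Option 1 29, Option 2 30, Option 3 19. Option 2 and Option 1 advance.
Runoff: Option 2 is ranked above Option 1 on 30 ballots, Option 1 above Option 2 on 48.

Option 1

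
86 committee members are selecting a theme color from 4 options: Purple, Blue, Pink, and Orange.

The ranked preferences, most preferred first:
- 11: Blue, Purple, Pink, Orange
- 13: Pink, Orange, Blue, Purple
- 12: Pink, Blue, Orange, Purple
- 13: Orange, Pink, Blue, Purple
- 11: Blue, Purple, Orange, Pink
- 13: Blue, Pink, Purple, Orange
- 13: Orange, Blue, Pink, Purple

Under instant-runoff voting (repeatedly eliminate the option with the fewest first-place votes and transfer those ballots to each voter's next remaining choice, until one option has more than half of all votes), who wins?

Round 1: Purple 0, Blue 35, Pink 25, Orange 26. Purple eliminated.
Round 2: Blue 35, Pink 25, Orange 26. Pink eliminated.
Round 3: Blue 47, Orange 39. Blue has a majority (≥44).

Blue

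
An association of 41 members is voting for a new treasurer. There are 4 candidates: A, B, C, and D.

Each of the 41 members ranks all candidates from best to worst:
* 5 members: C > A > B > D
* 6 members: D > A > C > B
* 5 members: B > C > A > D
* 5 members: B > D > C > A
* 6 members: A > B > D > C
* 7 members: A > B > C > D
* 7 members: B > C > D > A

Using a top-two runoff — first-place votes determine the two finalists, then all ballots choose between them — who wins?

A

Round 1 first-place votes: A 13, B 17, C 5, D 6. B and A advance.
Runoff: B is ranked above A on 17 ballots, A above B on 24.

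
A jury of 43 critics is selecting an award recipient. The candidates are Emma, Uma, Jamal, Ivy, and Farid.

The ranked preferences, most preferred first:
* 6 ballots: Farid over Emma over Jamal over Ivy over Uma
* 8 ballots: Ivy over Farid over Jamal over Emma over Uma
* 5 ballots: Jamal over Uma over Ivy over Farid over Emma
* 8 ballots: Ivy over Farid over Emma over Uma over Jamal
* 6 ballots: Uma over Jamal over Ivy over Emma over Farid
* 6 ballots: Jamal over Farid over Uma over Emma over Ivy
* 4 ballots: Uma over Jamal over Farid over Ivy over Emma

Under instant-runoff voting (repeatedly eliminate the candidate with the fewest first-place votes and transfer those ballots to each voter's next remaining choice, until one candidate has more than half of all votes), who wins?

Round 1: Emma 0, Uma 10, Jamal 11, Ivy 16, Farid 6. Emma eliminated.
Round 2: Uma 10, Jamal 11, Ivy 16, Farid 6. Farid eliminated.
Round 3: Uma 10, Jamal 17, Ivy 16. Uma eliminated.
Round 4: Jamal 27, Ivy 16. Jamal has a majority (≥22).

Jamal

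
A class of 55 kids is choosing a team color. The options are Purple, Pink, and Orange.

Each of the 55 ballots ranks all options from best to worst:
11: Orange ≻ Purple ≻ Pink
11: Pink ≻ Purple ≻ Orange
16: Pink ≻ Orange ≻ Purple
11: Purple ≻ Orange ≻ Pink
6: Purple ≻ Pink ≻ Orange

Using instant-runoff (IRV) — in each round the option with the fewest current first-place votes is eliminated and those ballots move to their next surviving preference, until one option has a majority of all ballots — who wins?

Round 1: Purple 17, Pink 27, Orange 11. Orange eliminated.
Round 2: Purple 28, Pink 27. Purple has a majority (≥28).

Purple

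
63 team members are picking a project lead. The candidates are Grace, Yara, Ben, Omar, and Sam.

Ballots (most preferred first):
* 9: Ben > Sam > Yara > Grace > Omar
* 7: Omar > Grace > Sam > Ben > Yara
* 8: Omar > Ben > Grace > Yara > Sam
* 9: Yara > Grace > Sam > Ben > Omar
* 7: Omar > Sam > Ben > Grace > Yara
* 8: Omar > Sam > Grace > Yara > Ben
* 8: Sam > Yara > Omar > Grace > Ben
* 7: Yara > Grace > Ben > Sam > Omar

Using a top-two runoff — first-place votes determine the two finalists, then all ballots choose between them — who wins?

Round 1 first-place votes: Grace 0, Yara 16, Ben 9, Omar 30, Sam 8. Omar and Yara advance.
Runoff: Omar is ranked above Yara on 30 ballots, Yara above Omar on 33.

Yara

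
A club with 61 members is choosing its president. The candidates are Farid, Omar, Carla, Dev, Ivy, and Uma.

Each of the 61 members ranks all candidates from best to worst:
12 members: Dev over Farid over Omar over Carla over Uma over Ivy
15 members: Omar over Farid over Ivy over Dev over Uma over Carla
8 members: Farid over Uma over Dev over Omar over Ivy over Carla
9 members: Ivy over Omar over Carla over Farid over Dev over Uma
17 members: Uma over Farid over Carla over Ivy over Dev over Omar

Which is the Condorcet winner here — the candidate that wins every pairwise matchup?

Farid

Farid vs Omar: 37–24
Farid vs Carla: 52–9
Farid vs Dev: 49–12
Farid vs Ivy: 52–9
Farid vs Uma: 44–17
Farid beats every other candidate.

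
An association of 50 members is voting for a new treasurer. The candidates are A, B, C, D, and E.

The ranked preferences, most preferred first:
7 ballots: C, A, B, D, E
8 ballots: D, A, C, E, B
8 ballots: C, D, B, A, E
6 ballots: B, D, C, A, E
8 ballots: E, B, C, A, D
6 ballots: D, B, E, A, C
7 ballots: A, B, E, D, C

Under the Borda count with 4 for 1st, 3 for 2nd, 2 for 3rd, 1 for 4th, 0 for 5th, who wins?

B

A: 7×3 + 8×3 + 8×1 + 6×1 + 8×1 + 6×1 + 7×4 = 101
B: 7×2 + 8×0 + 8×2 + 6×4 + 8×3 + 6×3 + 7×3 = 117
C: 7×4 + 8×2 + 8×4 + 6×2 + 8×2 + 6×0 + 7×0 = 104
D: 7×1 + 8×4 + 8×3 + 6×3 + 8×0 + 6×4 + 7×1 = 112
E: 7×0 + 8×1 + 8×0 + 6×0 + 8×4 + 6×2 + 7×2 = 66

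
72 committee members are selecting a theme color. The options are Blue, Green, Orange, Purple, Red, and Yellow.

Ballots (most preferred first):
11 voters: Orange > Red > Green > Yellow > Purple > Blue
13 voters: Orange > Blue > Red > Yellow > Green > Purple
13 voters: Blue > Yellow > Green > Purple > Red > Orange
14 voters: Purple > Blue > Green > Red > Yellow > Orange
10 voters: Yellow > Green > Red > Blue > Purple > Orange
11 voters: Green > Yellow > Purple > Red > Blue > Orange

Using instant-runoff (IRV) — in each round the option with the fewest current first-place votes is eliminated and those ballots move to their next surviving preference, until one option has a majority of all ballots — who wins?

Round 1: Blue 13, Green 11, Orange 24, Purple 14, Red 0, Yellow 10. Red eliminated.
Round 2: Blue 13, Green 11, Orange 24, Purple 14, Yellow 10. Yellow eliminated.
Round 3: Blue 13, Green 21, Orange 24, Purple 14. Blue eliminated.
Round 4: Green 34, Orange 24, Purple 14. Purple eliminated.
Round 5: Green 48, Orange 24. Green has a majority (≥37).

Green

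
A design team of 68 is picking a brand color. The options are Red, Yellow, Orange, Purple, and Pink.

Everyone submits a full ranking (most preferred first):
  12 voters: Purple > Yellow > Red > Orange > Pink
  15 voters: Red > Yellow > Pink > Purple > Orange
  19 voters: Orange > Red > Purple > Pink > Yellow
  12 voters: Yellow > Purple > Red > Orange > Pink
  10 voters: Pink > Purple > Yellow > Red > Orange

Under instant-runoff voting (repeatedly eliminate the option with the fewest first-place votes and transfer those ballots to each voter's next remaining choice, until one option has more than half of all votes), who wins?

Round 1: Red 15, Yellow 12, Orange 19, Purple 12, Pink 10. Pink eliminated.
Round 2: Red 15, Yellow 12, Orange 19, Purple 22. Yellow eliminated.
Round 3: Red 15, Orange 19, Purple 34. Red eliminated.
Round 4: Orange 19, Purple 49. Purple has a majority (≥35).

Purple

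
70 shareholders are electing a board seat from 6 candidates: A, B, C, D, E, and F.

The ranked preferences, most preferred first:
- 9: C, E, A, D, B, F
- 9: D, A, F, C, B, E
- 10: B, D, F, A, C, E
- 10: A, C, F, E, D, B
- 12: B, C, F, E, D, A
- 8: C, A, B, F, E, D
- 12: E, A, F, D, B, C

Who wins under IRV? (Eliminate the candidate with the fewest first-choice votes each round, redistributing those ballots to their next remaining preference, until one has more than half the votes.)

Round 1: A 10, B 22, C 17, D 9, E 12, F 0. F eliminated.
Round 2: A 10, B 22, C 17, D 9, E 12. D eliminated.
Round 3: A 19, B 22, C 17, E 12. E eliminated.
Round 4: A 31, B 22, C 17. C eliminated.
Round 5: A 48, B 22. A has a majority (≥36).

A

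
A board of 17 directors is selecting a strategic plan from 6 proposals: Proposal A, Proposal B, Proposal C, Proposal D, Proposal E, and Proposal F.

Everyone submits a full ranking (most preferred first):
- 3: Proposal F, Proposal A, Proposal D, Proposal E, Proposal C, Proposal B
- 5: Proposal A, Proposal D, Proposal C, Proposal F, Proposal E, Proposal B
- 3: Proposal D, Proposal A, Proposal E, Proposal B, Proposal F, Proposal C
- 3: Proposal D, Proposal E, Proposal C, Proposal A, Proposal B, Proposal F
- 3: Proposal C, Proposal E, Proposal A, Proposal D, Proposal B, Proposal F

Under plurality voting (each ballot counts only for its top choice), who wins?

Proposal D

First-place votes: Proposal A 5, Proposal B 0, Proposal C 3, Proposal D 6, Proposal E 0, Proposal F 3.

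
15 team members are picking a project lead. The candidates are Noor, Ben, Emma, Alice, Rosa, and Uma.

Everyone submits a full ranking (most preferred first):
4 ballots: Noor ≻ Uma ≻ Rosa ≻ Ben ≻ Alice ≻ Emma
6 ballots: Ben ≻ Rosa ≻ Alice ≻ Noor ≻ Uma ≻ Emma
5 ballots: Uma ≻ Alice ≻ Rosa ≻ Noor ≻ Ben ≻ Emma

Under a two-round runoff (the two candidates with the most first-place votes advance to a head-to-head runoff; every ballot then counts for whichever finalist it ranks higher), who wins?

Uma

Round 1 first-place votes: Noor 4, Ben 6, Emma 0, Alice 0, Rosa 0, Uma 5. Ben and Uma advance.
Runoff: Ben is ranked above Uma on 6 ballots, Uma above Ben on 9.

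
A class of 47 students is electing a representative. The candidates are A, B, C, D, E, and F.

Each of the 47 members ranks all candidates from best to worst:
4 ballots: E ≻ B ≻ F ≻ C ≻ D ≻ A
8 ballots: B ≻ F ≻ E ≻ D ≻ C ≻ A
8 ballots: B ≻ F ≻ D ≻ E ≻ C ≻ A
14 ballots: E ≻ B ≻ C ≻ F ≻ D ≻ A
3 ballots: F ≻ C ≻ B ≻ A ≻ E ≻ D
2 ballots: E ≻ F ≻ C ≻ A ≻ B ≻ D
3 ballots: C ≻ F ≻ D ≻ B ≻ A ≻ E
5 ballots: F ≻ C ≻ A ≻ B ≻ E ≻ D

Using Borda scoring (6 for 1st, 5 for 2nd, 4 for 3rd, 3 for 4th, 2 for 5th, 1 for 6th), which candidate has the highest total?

A: 4×1 + 8×1 + 8×1 + 14×1 + 3×3 + 2×3 + 3×2 + 5×4 = 75
B: 4×5 + 8×6 + 8×6 + 14×5 + 3×4 + 2×2 + 3×3 + 5×3 = 226
C: 4×3 + 8×2 + 8×2 + 14×4 + 3×5 + 2×4 + 3×6 + 5×5 = 166
D: 4×2 + 8×3 + 8×4 + 14×2 + 3×1 + 2×1 + 3×4 + 5×1 = 114
E: 4×6 + 8×4 + 8×3 + 14×6 + 3×2 + 2×6 + 3×1 + 5×2 = 195
F: 4×4 + 8×5 + 8×5 + 14×3 + 3×6 + 2×5 + 3×5 + 5×6 = 211

B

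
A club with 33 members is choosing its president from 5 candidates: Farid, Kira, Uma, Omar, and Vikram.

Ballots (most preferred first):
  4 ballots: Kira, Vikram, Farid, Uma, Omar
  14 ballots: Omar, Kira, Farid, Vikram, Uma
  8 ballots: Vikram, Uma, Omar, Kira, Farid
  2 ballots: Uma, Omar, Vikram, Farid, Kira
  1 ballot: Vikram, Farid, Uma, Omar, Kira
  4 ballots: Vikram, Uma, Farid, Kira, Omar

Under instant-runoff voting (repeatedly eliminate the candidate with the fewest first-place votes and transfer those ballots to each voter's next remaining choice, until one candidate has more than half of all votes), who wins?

Round 1: Farid 0, Kira 4, Uma 2, Omar 14, Vikram 13. Farid eliminated.
Round 2: Kira 4, Uma 2, Omar 14, Vikram 13. Uma eliminated.
Round 3: Kira 4, Omar 16, Vikram 13. Kira eliminated.
Round 4: Omar 16, Vikram 17. Vikram has a majority (≥17).

Vikram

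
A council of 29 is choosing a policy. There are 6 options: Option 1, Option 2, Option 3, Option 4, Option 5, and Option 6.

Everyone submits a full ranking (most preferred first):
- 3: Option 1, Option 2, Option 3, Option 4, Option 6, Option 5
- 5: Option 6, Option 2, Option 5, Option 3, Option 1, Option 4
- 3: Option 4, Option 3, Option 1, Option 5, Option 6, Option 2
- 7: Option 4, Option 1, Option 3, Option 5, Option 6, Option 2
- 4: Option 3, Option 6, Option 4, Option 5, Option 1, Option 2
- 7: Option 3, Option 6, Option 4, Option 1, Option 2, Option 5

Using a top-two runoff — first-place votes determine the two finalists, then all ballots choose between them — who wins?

Option 3

Round 1 first-place votes: Option 1 3, Option 2 0, Option 3 11, Option 4 10, Option 5 0, Option 6 5. Option 3 and Option 4 advance.
Runoff: Option 3 is ranked above Option 4 on 19 ballots, Option 4 above Option 3 on 10.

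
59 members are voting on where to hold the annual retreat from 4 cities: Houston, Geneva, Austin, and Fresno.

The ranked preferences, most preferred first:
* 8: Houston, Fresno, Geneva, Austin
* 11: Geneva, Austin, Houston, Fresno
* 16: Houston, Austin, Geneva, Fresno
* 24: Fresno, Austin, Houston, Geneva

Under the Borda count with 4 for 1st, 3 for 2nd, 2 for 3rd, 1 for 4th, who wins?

Houston

Houston: 8×4 + 11×2 + 16×4 + 24×2 = 166
Geneva: 8×2 + 11×4 + 16×2 + 24×1 = 116
Austin: 8×1 + 11×3 + 16×3 + 24×3 = 161
Fresno: 8×3 + 11×1 + 16×1 + 24×4 = 147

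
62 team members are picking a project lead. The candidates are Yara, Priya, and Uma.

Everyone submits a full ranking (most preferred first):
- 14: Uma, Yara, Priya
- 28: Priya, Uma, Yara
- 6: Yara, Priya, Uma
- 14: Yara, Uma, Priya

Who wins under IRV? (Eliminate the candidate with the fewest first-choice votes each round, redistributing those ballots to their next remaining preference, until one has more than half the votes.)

Round 1: Yara 20, Priya 28, Uma 14. Uma eliminated.
Round 2: Yara 34, Priya 28. Yara has a majority (≥32).

Yara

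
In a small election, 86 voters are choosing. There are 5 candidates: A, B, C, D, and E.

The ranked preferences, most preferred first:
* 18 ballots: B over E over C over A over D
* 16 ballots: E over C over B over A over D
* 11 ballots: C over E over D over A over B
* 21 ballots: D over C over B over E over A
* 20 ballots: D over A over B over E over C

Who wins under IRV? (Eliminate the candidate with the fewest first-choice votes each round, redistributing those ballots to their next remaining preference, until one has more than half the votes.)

E

Round 1: A 0, B 18, C 11, D 41, E 16. A eliminated.
Round 2: B 18, C 11, D 41, E 16. C eliminated.
Round 3: B 18, D 41, E 27. B eliminated.
Round 4: D 41, E 45. E has a majority (≥44).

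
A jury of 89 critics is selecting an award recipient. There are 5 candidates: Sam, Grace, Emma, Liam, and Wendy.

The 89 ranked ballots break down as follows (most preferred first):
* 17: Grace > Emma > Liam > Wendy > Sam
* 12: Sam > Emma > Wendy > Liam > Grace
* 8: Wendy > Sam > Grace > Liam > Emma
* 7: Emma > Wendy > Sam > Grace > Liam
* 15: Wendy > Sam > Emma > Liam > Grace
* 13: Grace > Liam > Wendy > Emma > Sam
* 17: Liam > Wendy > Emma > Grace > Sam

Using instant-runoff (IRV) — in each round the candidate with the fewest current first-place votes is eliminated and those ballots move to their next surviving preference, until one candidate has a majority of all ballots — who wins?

Round 1: Sam 12, Grace 30, Emma 7, Liam 17, Wendy 23. Emma eliminated.
Round 2: Sam 12, Grace 30, Liam 17, Wendy 30. Sam eliminated.
Round 3: Grace 30, Liam 17, Wendy 42. Liam eliminated.
Round 4: Grace 30, Wendy 59. Wendy has a majority (≥45).

Wendy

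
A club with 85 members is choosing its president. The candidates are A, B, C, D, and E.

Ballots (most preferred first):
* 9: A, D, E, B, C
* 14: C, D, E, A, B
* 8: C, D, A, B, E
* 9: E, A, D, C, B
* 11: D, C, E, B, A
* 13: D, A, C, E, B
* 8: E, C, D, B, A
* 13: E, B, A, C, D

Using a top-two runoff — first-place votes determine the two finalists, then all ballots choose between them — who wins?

Round 1 first-place votes: A 9, B 0, C 22, D 24, E 30. E and D advance.
Runoff: E is ranked above D on 30 ballots, D above E on 55.

D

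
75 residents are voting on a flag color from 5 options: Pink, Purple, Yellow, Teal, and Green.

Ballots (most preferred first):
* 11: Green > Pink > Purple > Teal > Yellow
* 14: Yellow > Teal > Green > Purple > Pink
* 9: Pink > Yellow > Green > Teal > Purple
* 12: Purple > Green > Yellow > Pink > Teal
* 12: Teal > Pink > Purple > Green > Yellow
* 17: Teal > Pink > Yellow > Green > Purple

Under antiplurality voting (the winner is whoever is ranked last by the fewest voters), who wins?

Green

Last-place votes: Pink 14, Purple 26, Yellow 23, Teal 12, Green 0.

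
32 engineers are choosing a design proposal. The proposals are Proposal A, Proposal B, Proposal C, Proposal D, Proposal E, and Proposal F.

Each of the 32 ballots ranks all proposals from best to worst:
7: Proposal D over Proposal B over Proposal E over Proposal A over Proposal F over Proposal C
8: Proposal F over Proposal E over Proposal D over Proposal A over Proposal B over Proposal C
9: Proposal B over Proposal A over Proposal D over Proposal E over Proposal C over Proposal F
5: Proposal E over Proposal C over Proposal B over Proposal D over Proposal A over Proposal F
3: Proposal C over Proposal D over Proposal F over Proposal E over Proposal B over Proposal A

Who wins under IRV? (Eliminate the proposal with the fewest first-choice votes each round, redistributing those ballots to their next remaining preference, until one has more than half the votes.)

Proposal D

Round 1: Proposal A 0, Proposal B 9, Proposal C 3, Proposal D 7, Proposal E 5, Proposal F 8. Proposal A eliminated.
Round 2: Proposal B 9, Proposal C 3, Proposal D 7, Proposal E 5, Proposal F 8. Proposal C eliminated.
Round 3: Proposal B 9, Proposal D 10, Proposal E 5, Proposal F 8. Proposal E eliminated.
Round 4: Proposal B 14, Proposal D 10, Proposal F 8. Proposal F eliminated.
Round 5: Proposal B 14, Proposal D 18. Proposal D has a majority (≥17).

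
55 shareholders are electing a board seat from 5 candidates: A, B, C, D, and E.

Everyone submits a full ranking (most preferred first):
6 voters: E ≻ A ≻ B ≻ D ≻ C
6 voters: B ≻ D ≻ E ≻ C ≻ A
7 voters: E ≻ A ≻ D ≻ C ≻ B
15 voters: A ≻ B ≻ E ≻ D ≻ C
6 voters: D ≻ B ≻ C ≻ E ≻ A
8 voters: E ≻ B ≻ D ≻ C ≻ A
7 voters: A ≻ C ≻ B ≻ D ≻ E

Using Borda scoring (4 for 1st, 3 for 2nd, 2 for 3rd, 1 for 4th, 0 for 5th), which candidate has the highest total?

A: 6×3 + 6×0 + 7×3 + 15×4 + 6×0 + 8×0 + 7×4 = 127
B: 6×2 + 6×4 + 7×0 + 15×3 + 6×3 + 8×3 + 7×2 = 137
C: 6×0 + 6×1 + 7×1 + 15×0 + 6×2 + 8×1 + 7×3 = 54
D: 6×1 + 6×3 + 7×2 + 15×1 + 6×4 + 8×2 + 7×1 = 100
E: 6×4 + 6×2 + 7×4 + 15×2 + 6×1 + 8×4 + 7×0 = 132

B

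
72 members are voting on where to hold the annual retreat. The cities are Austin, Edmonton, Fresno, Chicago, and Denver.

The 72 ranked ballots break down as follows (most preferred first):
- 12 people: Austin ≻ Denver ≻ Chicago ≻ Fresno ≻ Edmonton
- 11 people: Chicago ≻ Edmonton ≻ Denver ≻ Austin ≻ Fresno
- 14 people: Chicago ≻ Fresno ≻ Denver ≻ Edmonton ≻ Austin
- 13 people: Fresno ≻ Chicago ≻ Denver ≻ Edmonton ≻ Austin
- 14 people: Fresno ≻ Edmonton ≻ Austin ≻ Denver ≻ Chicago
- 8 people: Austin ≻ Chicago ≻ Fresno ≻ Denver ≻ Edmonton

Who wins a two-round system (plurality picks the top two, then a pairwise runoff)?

Round 1 first-place votes: Austin 20, Edmonton 0, Fresno 27, Chicago 25, Denver 0. Fresno and Chicago advance.
Runoff: Fresno is ranked above Chicago on 27 ballots, Chicago above Fresno on 45.

Chicago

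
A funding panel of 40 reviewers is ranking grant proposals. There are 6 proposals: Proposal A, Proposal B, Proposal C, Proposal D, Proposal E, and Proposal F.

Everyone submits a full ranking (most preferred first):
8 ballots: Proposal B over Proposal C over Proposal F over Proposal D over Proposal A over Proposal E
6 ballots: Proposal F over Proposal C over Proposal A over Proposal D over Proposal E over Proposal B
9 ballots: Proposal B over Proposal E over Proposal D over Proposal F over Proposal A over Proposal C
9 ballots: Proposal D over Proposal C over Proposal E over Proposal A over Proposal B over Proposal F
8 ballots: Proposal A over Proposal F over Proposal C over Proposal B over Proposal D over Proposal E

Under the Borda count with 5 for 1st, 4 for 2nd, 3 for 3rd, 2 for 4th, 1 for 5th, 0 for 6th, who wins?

Proposal C

Proposal A: 8×1 + 6×3 + 9×1 + 9×2 + 8×5 = 93
Proposal B: 8×5 + 6×0 + 9×5 + 9×1 + 8×2 = 110
Proposal C: 8×4 + 6×4 + 9×0 + 9×4 + 8×3 = 116
Proposal D: 8×2 + 6×2 + 9×3 + 9×5 + 8×1 = 108
Proposal E: 8×0 + 6×1 + 9×4 + 9×3 + 8×0 = 69
Proposal F: 8×3 + 6×5 + 9×2 + 9×0 + 8×4 = 104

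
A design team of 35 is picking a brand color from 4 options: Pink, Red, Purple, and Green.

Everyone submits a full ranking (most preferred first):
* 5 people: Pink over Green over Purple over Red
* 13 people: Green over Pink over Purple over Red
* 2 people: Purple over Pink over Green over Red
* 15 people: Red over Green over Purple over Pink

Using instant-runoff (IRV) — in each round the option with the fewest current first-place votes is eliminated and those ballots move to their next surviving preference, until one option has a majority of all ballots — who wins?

Round 1: Pink 5, Red 15, Purple 2, Green 13. Purple eliminated.
Round 2: Pink 7, Red 15, Green 13. Pink eliminated.
Round 3: Red 15, Green 20. Green has a majority (≥18).

Green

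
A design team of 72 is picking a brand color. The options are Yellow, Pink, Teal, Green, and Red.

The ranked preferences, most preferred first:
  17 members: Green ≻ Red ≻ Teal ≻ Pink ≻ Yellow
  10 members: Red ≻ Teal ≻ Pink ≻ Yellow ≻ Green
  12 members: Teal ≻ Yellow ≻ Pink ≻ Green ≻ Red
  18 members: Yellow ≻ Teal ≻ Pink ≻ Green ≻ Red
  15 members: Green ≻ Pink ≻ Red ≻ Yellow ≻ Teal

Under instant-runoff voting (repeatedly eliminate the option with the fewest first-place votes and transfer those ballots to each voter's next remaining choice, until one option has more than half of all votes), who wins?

Round 1: Yellow 18, Pink 0, Teal 12, Green 32, Red 10. Pink eliminated.
Round 2: Yellow 18, Teal 12, Green 32, Red 10. Red eliminated.
Round 3: Yellow 18, Teal 22, Green 32. Yellow eliminated.
Round 4: Teal 40, Green 32. Teal has a majority (≥37).

Teal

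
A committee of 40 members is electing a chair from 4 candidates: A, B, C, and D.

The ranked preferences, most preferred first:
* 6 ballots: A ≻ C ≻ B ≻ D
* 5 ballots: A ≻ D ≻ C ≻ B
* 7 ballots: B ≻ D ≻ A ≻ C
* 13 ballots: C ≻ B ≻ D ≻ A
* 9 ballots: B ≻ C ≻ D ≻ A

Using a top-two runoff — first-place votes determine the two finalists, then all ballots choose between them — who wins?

Round 1 first-place votes: A 11, B 16, C 13, D 0. B and C advance.
Runoff: B is ranked above C on 16 ballots, C above B on 24.

C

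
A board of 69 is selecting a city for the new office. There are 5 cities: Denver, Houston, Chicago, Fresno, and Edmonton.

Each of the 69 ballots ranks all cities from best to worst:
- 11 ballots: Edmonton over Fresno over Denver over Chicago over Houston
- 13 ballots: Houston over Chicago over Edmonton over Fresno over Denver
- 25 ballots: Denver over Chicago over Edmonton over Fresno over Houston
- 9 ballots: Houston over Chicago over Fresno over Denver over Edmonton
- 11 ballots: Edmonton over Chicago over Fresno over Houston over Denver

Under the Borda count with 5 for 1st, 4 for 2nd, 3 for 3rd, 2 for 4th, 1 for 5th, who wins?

Chicago

Denver: 11×3 + 13×1 + 25×5 + 9×2 + 11×1 = 200
Houston: 11×1 + 13×5 + 25×1 + 9×5 + 11×2 = 168
Chicago: 11×2 + 13×4 + 25×4 + 9×4 + 11×4 = 254
Fresno: 11×4 + 13×2 + 25×2 + 9×3 + 11×3 = 180
Edmonton: 11×5 + 13×3 + 25×3 + 9×1 + 11×5 = 233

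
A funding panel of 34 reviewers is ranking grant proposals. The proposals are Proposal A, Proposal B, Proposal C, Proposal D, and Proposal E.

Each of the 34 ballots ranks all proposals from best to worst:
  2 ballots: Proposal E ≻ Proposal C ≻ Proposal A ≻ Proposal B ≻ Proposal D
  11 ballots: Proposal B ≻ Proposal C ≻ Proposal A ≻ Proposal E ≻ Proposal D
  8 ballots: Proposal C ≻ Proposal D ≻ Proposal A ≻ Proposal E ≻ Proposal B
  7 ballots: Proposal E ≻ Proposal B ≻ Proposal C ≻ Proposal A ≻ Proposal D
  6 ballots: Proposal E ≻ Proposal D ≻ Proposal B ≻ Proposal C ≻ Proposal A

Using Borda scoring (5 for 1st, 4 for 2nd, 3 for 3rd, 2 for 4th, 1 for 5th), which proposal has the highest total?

Proposal A: 2×3 + 11×3 + 8×3 + 7×2 + 6×1 = 83
Proposal B: 2×2 + 11×5 + 8×1 + 7×4 + 6×3 = 113
Proposal C: 2×4 + 11×4 + 8×5 + 7×3 + 6×2 = 125
Proposal D: 2×1 + 11×1 + 8×4 + 7×1 + 6×4 = 76
Proposal E: 2×5 + 11×2 + 8×2 + 7×5 + 6×5 = 113

Proposal C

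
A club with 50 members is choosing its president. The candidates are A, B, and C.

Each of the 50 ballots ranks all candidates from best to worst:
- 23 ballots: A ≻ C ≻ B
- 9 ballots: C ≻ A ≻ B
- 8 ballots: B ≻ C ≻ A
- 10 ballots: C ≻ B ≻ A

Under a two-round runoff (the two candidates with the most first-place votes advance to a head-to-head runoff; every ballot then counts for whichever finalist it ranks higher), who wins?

Round 1 first-place votes: A 23, B 8, C 19. A and C advance.
Runoff: A is ranked above C on 23 ballots, C above A on 27.

C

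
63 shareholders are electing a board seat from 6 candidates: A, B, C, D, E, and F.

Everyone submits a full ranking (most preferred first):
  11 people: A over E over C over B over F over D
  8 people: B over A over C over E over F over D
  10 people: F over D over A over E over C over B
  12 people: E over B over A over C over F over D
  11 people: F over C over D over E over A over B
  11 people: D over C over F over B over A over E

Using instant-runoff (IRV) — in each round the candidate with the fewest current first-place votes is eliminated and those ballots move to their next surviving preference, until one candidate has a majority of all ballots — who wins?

F

Round 1: A 11, B 8, C 0, D 11, E 12, F 21. C eliminated.
Round 2: A 11, B 8, D 11, E 12, F 21. B eliminated.
Round 3: A 19, D 11, E 12, F 21. D eliminated.
Round 4: A 19, E 12, F 32. F has a majority (≥32).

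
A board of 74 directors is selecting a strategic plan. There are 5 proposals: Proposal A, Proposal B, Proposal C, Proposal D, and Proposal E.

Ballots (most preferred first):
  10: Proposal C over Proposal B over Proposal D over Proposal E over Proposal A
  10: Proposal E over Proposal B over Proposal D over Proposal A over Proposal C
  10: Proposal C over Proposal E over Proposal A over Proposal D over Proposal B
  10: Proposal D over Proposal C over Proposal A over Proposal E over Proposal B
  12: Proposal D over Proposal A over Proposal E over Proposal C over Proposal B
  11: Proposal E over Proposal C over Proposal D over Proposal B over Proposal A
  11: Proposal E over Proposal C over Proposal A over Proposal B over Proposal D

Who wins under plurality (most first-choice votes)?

Proposal E

First-place votes: Proposal A 0, Proposal B 0, Proposal C 20, Proposal D 22, Proposal E 32.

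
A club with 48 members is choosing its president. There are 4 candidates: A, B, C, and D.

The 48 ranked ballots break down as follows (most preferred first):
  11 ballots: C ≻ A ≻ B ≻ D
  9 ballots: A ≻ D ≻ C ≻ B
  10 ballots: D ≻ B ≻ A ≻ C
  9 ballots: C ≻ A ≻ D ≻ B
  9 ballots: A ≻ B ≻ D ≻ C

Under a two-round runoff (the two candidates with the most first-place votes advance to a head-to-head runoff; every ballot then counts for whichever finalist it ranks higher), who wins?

A

Round 1 first-place votes: A 18, B 0, C 20, D 10. C and A advance.
Runoff: C is ranked above A on 20 ballots, A above C on 28.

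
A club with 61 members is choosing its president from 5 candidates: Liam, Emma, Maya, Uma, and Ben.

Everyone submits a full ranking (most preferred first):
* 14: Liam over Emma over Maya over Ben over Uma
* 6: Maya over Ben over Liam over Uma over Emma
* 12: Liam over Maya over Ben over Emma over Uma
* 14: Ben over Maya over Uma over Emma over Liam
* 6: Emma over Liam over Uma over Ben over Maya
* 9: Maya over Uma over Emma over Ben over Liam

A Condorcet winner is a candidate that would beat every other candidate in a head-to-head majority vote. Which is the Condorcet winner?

Liam vs Emma: 32–29
Liam vs Maya: 32–29
Liam vs Uma: 38–23
Liam vs Ben: 32–29
Liam beats every other candidate.

Liam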